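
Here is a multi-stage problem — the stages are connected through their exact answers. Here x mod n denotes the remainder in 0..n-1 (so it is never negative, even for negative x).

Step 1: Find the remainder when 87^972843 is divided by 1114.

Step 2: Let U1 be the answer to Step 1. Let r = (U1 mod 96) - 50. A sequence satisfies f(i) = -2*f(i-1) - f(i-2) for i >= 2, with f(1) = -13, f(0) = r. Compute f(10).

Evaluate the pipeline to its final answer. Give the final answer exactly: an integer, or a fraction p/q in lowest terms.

Step 1: squarings mod 1114: 87^1=87, 87^2=885, 87^4=83, 87^8=205, 87^16=807, 87^32=673, 87^64=645, 87^128=503, 87^256=131, 87^512=451, 87^1024=653, 87^2048=861, 87^4096=511, 87^8192=445, 87^16384=847, 87^32768=1107, 87^65536=49, 87^131072=173, 87^262144=965, 87^524288=1035; 87^972843 = 87^1 * 87^2 * 87^8 * 87^32 * 87^2048 * 87^4096 * 87^16384 * 87^32768 * 87^131072 * 87^262144 * 87^524288 = 243 (mod 1114); answer 243
Step 2: U1 = 243; r = 1; f(2) = -2*(-13) - 1*(1) = 25; iterating: f(2)=25, f(3)=-37, f(4)=49, f(5)=-61, f(6)=73, f(7)=-85, f(8)=97, f(9)=-109, f(10)=121; answer 121

121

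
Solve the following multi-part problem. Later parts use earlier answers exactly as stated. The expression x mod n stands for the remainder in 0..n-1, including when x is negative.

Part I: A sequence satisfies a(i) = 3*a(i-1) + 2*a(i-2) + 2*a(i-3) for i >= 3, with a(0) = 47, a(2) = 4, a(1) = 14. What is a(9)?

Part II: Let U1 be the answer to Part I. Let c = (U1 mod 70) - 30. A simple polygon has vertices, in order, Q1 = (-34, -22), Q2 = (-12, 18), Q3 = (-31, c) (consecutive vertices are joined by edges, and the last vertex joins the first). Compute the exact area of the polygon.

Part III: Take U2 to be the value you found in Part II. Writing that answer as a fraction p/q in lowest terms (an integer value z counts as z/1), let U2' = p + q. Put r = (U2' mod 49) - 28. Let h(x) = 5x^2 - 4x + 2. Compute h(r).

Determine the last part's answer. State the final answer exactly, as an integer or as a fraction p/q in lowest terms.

1922

Part I: a(3) = 3*(4) + 2*(14) + 2*(47) = 134; iterating: a(3)=134, a(4)=438, a(5)=1590, a(6)=5914, a(7)=21798, a(8)=80402, a(9)=296630; answer 296630
Part II: U1 = 296630; c = 10; cross terms: (-34*18 - -12*-22)=-876, (-12*10 - -31*18)=438, (-31*-22 - -34*10)=1022; twice the area = |584| = 584; area = 292; answer 292
Part III: U2 = 292; threaded value p + q = 293; r = 20; 5*(20)^2 - 4*(20)^1 + 2 = (2000) + (-80) + (2) = 1922; answer 1922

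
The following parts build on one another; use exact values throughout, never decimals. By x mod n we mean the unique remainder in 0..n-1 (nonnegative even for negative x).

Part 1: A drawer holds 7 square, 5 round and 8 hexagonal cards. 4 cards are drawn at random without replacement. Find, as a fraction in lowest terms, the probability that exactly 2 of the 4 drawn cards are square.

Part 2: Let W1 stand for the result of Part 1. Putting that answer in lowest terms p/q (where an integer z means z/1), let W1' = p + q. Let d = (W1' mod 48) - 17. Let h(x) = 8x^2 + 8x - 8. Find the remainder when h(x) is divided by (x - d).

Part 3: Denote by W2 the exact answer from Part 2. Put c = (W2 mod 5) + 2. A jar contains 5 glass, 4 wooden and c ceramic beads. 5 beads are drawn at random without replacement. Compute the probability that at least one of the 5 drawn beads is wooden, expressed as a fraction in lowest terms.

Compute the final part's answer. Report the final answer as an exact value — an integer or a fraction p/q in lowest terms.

129/143

Part 1: total draws C(20,4) = 4845; favorable C(7,2)*C(13,2) = 1638; P = 546/1615; answer 546/1615
Part 2: W1 = 546/1615; threaded value p + q = 2161; d = -16; remainder = value at the root: 8*(-16)^2 + 8*(-16)^1 - 8 = (2048) + (-128) + (-8) = 1912; answer 1912
Part 3: W2 = 1912; c = 4; total draws C(13,5) = 1287; complement C(9,5) = 126; favorable 1287 - 126 = 1161; P = 129/143; answer 129/143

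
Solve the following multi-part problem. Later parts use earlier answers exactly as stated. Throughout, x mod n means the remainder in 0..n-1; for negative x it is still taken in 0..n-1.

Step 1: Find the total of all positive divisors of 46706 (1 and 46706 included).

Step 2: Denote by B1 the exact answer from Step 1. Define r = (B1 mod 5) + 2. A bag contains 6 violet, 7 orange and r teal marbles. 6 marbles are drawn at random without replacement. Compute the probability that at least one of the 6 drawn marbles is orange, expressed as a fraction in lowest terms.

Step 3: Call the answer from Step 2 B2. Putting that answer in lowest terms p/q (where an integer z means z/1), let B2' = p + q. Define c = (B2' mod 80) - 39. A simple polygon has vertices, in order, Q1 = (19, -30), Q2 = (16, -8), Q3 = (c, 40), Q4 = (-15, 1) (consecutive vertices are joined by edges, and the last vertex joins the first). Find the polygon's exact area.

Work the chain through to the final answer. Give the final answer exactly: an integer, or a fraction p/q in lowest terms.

1729/2

Step 1: 46706 = 2 * 11^2 * 193; sigma = (1 + 2) * (1 + 11 + 121) * (1 + 193) = 3 * 133 * 194 = 77406; answer 77406
Step 2: B1 = 77406; r = 3; total draws C(16,6) = 8008; complement C(9,6) = 84; favorable 8008 - 84 = 7924; P = 283/286; answer 283/286
Step 3: B2 = 283/286; threaded value p + q = 569; c = -30; cross terms: (19*-8 - 16*-30)=328, (16*40 - -30*-8)=400, (-30*1 - -15*40)=570, (-15*-30 - 19*1)=431; twice the area = |1729| = 1729; area = 1729/2; answer 1729/2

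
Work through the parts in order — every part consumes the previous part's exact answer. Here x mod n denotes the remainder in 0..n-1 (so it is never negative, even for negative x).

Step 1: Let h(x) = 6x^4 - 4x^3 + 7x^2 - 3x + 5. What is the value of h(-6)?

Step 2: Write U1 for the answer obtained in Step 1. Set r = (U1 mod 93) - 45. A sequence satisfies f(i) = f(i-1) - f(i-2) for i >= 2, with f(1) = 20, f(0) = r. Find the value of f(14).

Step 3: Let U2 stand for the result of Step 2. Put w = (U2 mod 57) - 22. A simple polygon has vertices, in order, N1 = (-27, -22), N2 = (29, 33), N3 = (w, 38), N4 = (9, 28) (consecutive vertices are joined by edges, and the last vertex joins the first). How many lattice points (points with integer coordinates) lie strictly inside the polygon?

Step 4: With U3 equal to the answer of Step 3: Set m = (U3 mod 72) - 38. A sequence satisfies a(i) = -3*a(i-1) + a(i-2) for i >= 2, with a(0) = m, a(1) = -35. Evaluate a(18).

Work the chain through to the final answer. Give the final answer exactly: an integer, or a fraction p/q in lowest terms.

Step 1: 6*(-6)^4 - 4*(-6)^3 + 7*(-6)^2 - 3*(-6)^1 + 5 = (7776) + (864) + (252) + (18) + (5) = 8915; answer 8915
Step 2: U1 = 8915; r = 35; f(2) = 1*(20) - 1*(35) = -15; iterating: f(2)=-15, f(3)=-35, f(4)=-20, f(5)=15, f(6)=35, f(7)=20, f(8)=-15, f(9)=-35, f(10)=-20, f(11)=15, f(12)=35, f(13)=20, f(14)=-15; answer -15
Step 3: U2 = -15; w = 20; cross terms: (-27*33 - 29*-22)=-253, (29*38 - 20*33)=442, (20*28 - 9*38)=218, (9*-22 - -27*28)=558; twice the area = |965| = 965; area = 965/2; boundary points = 1 + 1 + 1 + 2 = 5; strictly interior points = area - boundary/2 + 1 = 481; answer 481
Step 4: U3 = 481; m = 11; a(2) = -3*(-35) + 1*(11) = 116; iterating: a(2)=116, a(3)=-383, a(4)=1265, a(5)=-4178, a(6)=13799, a(7)=-45575, a(8)=150524, a(9)=-497147, a(10)=1641965, a(11)=-5423042, a(12)=17911091, a(13)=-59156315, a(14)=195380036, a(15)=-645296423, a(16)=2131269305, a(17)=-7039104338, a(18)=23248582319; answer 23248582319

23248582319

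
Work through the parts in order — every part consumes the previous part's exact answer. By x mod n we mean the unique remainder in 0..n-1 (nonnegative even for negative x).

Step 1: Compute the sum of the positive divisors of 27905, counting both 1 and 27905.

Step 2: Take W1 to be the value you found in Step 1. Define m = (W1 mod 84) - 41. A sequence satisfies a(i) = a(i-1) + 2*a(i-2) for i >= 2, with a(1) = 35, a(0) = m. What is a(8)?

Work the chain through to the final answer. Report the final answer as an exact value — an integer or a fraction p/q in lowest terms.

4609

Step 1: 27905 = 5 * 5581; sigma = (1 + 5) * (1 + 5581) = 6 * 5582 = 33492; answer 33492
Step 2: W1 = 33492; m = 19; a(2) = 1*(35) + 2*(19) = 73; iterating: a(2)=73, a(3)=143, a(4)=289, a(5)=575, a(6)=1153, a(7)=2303, a(8)=4609; answer 4609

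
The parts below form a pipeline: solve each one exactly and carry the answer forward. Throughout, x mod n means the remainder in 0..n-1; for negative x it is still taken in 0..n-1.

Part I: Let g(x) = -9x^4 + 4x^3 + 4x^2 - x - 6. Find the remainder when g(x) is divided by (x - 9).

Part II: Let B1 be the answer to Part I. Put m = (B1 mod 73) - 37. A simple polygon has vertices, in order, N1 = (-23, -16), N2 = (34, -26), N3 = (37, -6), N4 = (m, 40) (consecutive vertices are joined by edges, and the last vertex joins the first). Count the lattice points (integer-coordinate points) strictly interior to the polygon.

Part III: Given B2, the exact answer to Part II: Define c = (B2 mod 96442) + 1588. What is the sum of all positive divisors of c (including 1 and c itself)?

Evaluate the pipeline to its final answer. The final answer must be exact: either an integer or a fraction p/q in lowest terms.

5724

Part I: remainder = value at the root: -9*(9)^4 + 4*(9)^3 + 4*(9)^2 - 1*(9)^1 - 6 = (-59049) + (2916) + (324) + (-9) + (-6) = -55824; answer -55824
Part II: B1 = -55824; m = -16; cross terms: (-23*-26 - 34*-16)=1142, (34*-6 - 37*-26)=758, (37*40 - -16*-6)=1384, (-16*-16 - -23*40)=1176; twice the area = |4460| = 4460; area = 2230; boundary points = 1 + 1 + 1 + 7 = 10; strictly interior points = area - boundary/2 + 1 = 2226; answer 2226
Part III: B2 = 2226; c = 3814; 3814 = 2 * 1907; sigma = (1 + 2) * (1 + 1907) = 3 * 1908 = 5724; answer 5724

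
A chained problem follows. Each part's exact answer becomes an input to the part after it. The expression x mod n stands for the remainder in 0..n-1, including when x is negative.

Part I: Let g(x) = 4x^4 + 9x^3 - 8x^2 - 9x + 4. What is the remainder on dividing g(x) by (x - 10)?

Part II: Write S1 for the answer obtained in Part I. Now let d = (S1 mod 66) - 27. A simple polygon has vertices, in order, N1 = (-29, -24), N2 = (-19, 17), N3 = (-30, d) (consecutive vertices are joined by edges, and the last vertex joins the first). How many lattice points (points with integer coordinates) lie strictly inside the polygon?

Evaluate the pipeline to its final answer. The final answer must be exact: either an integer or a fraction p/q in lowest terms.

0

Part I: remainder = value at the root: 4*(10)^4 + 9*(10)^3 - 8*(10)^2 - 9*(10)^1 + 4 = (40000) + (9000) + (-800) + (-90) + (4) = 48114; answer 48114
Part II: S1 = 48114; d = -27; cross terms: (-29*17 - -19*-24)=-949, (-19*-27 - -30*17)=1023, (-30*-24 - -29*-27)=-63; twice the area = |11| = 11; area = 11/2; boundary points = 1 + 11 + 1 = 13; strictly interior points = area - boundary/2 + 1 = 0; answer 0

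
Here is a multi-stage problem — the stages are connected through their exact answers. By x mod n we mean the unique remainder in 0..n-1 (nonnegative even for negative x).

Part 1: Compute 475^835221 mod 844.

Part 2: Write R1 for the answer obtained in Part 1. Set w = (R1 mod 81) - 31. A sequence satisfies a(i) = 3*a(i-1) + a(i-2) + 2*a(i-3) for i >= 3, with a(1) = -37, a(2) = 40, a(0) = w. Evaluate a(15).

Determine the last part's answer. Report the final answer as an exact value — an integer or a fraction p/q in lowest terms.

Part 1: squarings mod 844: 475^1=475, 475^2=277, 475^4=769, 475^8=561, 475^16=753, 475^32=685, 475^64=805, 475^128=677, 475^256=37, 475^512=525, 475^1024=481, 475^2048=105, 475^4096=53, 475^8192=277, 475^16384=769, 475^32768=561, 475^65536=753, 475^131072=685, 475^262144=805, 475^524288=677; 475^835221 = 475^1 * 475^4 * 475^16 * 475^128 * 475^512 * 475^1024 * 475^2048 * 475^4096 * 475^8192 * 475^32768 * 475^262144 * 475^524288 = 203 (mod 844); answer 203
Part 2: R1 = 203; w = 10; a(3) = 3*(40) + 1*(-37) + 2*(10) = 103; iterating: a(3)=103, a(4)=275, a(5)=1008, a(6)=3505, a(7)=12073, a(8)=41740, a(9)=144303, a(10)=498795, a(11)=1724168, a(12)=5959905, a(13)=20601473, a(14)=71212660, a(15)=246159263; answer 246159263

246159263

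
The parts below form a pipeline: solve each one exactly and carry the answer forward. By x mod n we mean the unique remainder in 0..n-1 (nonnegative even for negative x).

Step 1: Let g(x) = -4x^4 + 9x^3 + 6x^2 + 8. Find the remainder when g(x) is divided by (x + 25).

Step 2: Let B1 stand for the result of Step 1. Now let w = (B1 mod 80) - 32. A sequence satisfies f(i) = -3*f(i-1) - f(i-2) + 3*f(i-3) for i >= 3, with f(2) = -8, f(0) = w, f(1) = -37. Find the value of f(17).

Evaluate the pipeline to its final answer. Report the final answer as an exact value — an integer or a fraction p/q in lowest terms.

-7574677

Step 1: remainder = value at the root: -4*(-25)^4 + 9*(-25)^3 + 6*(-25)^2 + 8 = (-1562500) + (-140625) + (3750) + (8) = -1699367; answer -1699367
Step 2: B1 = -1699367; w = 41; f(3) = -3*(-8) - 1*(-37) + 3*(41) = 184; iterating: f(3)=184, f(4)=-655, f(5)=1757, f(6)=-4064, f(7)=8470, f(8)=-16075, f(9)=27563, f(10)=-41204, f(11)=47824, f(12)=-19579, f(13)=-112699, f(14)=501148, f(15)=-1449482, f(16)=3509201, f(17)=-7574677; answer -7574677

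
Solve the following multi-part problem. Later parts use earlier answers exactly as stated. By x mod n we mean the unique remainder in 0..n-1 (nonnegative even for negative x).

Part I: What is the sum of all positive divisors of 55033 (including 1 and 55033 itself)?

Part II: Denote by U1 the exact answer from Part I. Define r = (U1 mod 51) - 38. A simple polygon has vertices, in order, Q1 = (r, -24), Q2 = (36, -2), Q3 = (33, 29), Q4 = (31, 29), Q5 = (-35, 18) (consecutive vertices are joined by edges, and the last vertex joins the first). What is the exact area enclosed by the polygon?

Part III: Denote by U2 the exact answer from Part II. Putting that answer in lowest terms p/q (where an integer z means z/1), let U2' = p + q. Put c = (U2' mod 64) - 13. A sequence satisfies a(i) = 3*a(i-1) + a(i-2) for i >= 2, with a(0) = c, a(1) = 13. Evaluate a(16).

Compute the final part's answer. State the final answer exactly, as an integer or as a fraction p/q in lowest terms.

1362563009

Part I: 55033 = 11 * 5003; sigma = (1 + 11) * (1 + 5003) = 12 * 5004 = 60048; answer 60048
Part II: U1 = 60048; r = -17; cross terms: (-17*-2 - 36*-24)=898, (36*29 - 33*-2)=1110, (33*29 - 31*29)=58, (31*18 - -35*29)=1573, (-35*-24 - -17*18)=1146; twice the area = |4785| = 4785; area = 4785/2; answer 4785/2
Part III: U2 = 4785/2; threaded value p + q = 4787; c = 38; a(2) = 3*(13) + 1*(38) = 77; iterating: a(2)=77, a(3)=244, a(4)=809, a(5)=2671, a(6)=8822, a(7)=29137, a(8)=96233, a(9)=317836, a(10)=1049741, a(11)=3467059, a(12)=11450918, a(13)=37819813, a(14)=124910357, a(15)=412550884, a(16)=1362563009; answer 1362563009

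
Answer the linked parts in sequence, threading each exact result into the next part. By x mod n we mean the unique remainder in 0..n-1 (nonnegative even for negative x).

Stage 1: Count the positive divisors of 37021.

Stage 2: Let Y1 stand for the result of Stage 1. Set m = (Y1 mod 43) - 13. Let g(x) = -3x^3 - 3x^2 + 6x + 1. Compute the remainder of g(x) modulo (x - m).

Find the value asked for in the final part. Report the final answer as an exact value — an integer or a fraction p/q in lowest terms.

Stage 1: 37021 is prime, so its only divisors are 1 and 37021; count = 2; answer 2
Stage 2: Y1 = 2; m = -11; remainder = value at the root: -3*(-11)^3 - 3*(-11)^2 + 6*(-11)^1 + 1 = (3993) + (-363) + (-66) + (1) = 3565; answer 3565

3565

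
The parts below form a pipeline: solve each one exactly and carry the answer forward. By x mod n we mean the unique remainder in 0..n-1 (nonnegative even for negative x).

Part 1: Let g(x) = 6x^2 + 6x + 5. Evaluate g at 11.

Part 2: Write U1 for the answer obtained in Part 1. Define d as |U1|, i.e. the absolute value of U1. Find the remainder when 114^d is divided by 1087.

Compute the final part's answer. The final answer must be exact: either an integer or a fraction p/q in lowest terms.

Part 1: 6*(11)^2 + 6*(11)^1 + 5 = (726) + (66) + (5) = 797; answer 797
Part 2: U1 = 797; d = 797; squarings mod 1087: 114^1=114, 114^2=1039, 114^4=130, 114^8=595, 114^16=750, 114^32=521, 114^64=778, 114^128=912, 114^256=189, 114^512=937; 114^797 = 114^1 * 114^4 * 114^8 * 114^16 * 114^256 * 114^512 = 64 (mod 1087); answer 64

64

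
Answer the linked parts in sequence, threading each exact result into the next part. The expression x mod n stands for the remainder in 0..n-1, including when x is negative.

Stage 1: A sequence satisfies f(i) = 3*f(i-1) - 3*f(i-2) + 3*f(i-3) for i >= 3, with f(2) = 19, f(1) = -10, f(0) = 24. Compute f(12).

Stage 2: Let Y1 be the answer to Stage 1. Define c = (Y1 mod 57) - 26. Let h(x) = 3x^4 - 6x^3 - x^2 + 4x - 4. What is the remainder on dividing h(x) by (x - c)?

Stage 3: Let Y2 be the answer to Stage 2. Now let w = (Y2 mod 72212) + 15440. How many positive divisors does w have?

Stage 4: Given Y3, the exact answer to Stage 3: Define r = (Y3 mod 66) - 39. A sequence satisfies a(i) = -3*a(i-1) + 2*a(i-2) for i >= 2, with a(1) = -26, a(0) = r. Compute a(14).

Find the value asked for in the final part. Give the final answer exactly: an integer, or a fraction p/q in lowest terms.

196464100

Stage 1: f(3) = 3*(19) - 3*(-10) + 3*(24) = 159; iterating: f(3)=159, f(4)=390, f(5)=750, f(6)=1557, f(7)=3591, f(8)=8352, f(9)=18954, f(10)=42579, f(11)=95931, f(12)=216918; answer 216918
Stage 2: Y1 = 216918; c = 7; remainder = value at the root: 3*(7)^4 - 6*(7)^3 - 1*(7)^2 + 4*(7)^1 - 4 = (7203) + (-2058) + (-49) + (28) + (-4) = 5120; answer 5120
Stage 3: Y2 = 5120; w = 20560; 20560 = 2^4 * 5 * 257; number of divisors = (4+1) * (1+1) * (1+1) = 20; answer 20
Stage 4: Y3 = 20; r = -19; a(2) = -3*(-26) + 2*(-19) = 40; iterating: a(2)=40, a(3)=-172, a(4)=596, a(5)=-2132, a(6)=7588, a(7)=-27028, a(8)=96260, a(9)=-342836, a(10)=1221028, a(11)=-4348756, a(12)=15488324, a(13)=-55162484, a(14)=196464100; answer 196464100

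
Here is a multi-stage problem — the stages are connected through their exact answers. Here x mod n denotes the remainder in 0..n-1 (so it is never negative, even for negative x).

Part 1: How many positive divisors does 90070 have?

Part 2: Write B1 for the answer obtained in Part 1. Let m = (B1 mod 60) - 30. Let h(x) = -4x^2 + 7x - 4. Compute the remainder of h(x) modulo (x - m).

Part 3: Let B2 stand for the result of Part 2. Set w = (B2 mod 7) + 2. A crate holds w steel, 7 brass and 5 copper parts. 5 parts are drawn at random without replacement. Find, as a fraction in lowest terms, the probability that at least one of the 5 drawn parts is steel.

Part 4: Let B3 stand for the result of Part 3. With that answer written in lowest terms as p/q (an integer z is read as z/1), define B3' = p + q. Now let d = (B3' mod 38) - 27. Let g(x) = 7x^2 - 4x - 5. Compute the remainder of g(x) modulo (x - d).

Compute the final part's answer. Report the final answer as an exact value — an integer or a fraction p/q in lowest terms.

Part 1: 90070 = 2 * 5 * 9007; number of divisors = (1+1) * (1+1) * (1+1) = 8; answer 8
Part 2: B1 = 8; m = -22; remainder = value at the root: -4*(-22)^2 + 7*(-22)^1 - 4 = (-1936) + (-154) + (-4) = -2094; answer -2094
Part 3: B2 = -2094; w = 8; total draws C(20,5) = 15504; complement C(12,5) = 792; favorable 15504 - 792 = 14712; P = 613/646; answer 613/646
Part 4: B3 = 613/646; threaded value p + q = 1259; d = -22; remainder = value at the root: 7*(-22)^2 - 4*(-22)^1 - 5 = (3388) + (88) + (-5) = 3471; answer 3471

3471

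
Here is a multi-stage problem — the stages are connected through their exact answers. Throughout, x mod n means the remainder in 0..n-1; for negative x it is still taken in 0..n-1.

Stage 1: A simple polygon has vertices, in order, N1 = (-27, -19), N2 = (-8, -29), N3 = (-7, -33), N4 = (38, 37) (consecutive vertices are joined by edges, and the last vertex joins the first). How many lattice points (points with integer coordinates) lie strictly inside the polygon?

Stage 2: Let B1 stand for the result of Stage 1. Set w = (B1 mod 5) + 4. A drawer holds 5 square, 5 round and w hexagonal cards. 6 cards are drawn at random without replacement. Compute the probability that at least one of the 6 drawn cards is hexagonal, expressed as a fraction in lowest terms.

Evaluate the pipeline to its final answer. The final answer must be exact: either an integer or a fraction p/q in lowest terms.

Stage 1: cross terms: (-27*-29 - -8*-19)=631, (-8*-33 - -7*-29)=61, (-7*37 - 38*-33)=995, (38*-19 - -27*37)=277; twice the area = |1964| = 1964; area = 982; boundary points = 1 + 1 + 5 + 1 = 8; strictly interior points = area - boundary/2 + 1 = 979; answer 979
Stage 2: B1 = 979; w = 8; total draws C(18,6) = 18564; complement C(10,6) = 210; favorable 18564 - 210 = 18354; P = 437/442; answer 437/442

437/442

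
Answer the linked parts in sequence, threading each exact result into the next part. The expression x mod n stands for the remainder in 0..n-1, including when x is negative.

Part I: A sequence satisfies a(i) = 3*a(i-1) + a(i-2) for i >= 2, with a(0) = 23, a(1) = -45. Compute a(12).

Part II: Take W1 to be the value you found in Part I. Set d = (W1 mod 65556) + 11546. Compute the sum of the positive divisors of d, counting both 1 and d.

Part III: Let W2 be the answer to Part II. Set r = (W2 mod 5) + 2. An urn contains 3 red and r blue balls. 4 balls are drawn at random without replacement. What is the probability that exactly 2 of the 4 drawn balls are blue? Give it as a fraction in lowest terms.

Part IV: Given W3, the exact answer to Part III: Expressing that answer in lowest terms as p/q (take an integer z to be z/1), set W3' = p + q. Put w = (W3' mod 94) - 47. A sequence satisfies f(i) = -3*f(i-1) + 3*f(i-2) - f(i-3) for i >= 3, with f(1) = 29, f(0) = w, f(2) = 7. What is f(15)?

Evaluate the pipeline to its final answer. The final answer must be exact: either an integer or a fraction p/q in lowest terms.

523455084

Part I: a(2) = 3*(-45) + 1*(23) = -112; iterating: a(2)=-112, a(3)=-381, a(4)=-1255, a(5)=-4146, a(6)=-13693, a(7)=-45225, a(8)=-149368, a(9)=-493329, a(10)=-1629355, a(11)=-5381394, a(12)=-17773537; answer -17773537
Part II: W1 = -17773537; d = 69241; 69241 = 17 * 4073; sigma = (1 + 17) * (1 + 4073) = 18 * 4074 = 73332; answer 73332
Part III: W2 = 73332; r = 4; total draws C(7,4) = 35; favorable C(4,2)*C(3,2) = 18; P = 18/35; answer 18/35
Part IV: W3 = 18/35; threaded value p + q = 53; w = 6; f(3) = -3*(7) + 3*(29) - 1*(6) = 60; iterating: f(3)=60, f(4)=-188, f(5)=737, f(6)=-2835, f(7)=10904, f(8)=-41954, f(9)=161409, f(10)=-620993, f(11)=2389160, f(12)=-9191868, f(13)=35364077, f(14)=-136056995, f(15)=523455084; answer 523455084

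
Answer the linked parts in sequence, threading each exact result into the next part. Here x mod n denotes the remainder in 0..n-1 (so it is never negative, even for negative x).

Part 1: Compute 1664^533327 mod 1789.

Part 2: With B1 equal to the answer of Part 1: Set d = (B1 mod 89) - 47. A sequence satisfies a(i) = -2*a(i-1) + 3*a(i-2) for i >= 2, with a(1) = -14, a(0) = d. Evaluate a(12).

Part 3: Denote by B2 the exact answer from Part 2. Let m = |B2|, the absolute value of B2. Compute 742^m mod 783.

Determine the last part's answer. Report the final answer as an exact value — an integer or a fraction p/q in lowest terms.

Part 1: squarings mod 1789: 1664^1=1664, 1664^2=1313, 1664^4=1162, 1664^8=1338, 1664^16=1244, 1664^32=51, 1664^64=812, 1664^128=992, 1664^256=114, 1664^512=473, 1664^1024=104, 1664^2048=82, 1664^4096=1357, 1664^8192=568, 1664^16384=604, 1664^32768=1649, 1664^65536=1710, 1664^131072=874, 1664^262144=1762, 1664^524288=729; 1664^533327 = 1664^1 * 1664^2 * 1664^4 * 1664^8 * 1664^64 * 1664^256 * 1664^512 * 1664^8192 * 1664^524288 = 22 (mod 1789); answer 22
Part 2: B1 = 22; d = -25; a(2) = -2*(-14) + 3*(-25) = -47; iterating: a(2)=-47, a(3)=52, a(4)=-245, a(5)=646, a(6)=-2027, a(7)=5992, a(8)=-18065, a(9)=54106, a(10)=-162407, a(11)=487132, a(12)=-1461485; answer -1461485
Part 3: B2 = -1461485; m = 1461485; squarings mod 783: 742^1=742, 742^2=115, 742^4=697, 742^8=349, 742^16=436, 742^32=610, 742^64=175, 742^128=88, 742^256=697, 742^512=349, 742^1024=436, 742^2048=610, 742^4096=175, 742^8192=88, 742^16384=697, 742^32768=349, 742^65536=436, 742^131072=610, 742^262144=175, 742^524288=88, 742^1048576=697; 742^1461485 = 742^1 * 742^4 * 742^8 * 742^32 * 742^64 * 742^128 * 742^1024 * 742^2048 * 742^16384 * 742^131072 * 742^262144 * 742^1048576 = 655 (mod 783); answer 655

655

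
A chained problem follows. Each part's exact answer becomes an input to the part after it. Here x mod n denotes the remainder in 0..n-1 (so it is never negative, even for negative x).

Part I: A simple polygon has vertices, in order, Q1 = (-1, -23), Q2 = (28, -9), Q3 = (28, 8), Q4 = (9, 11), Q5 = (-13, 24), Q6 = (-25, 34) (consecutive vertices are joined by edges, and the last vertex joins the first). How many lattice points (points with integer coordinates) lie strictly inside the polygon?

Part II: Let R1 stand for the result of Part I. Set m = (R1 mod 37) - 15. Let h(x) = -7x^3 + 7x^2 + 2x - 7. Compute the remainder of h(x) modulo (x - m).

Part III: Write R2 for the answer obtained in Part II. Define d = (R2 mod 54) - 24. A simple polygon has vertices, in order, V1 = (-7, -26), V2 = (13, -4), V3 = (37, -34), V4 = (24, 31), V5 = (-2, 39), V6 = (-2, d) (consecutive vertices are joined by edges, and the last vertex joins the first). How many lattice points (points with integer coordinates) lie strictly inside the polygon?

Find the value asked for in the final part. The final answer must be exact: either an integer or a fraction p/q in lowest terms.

1536

Part I: cross terms: (-1*-9 - 28*-23)=653, (28*8 - 28*-9)=476, (28*11 - 9*8)=236, (9*24 - -13*11)=359, (-13*34 - -25*24)=158, (-25*-23 - -1*34)=609; twice the area = |2491| = 2491; area = 2491/2; boundary points = 1 + 17 + 1 + 1 + 2 + 3 = 25; strictly interior points = area - boundary/2 + 1 = 1234; answer 1234
Part II: R1 = 1234; m = -2; remainder = value at the root: -7*(-2)^3 + 7*(-2)^2 + 2*(-2)^1 - 7 = (56) + (28) + (-4) + (-7) = 73; answer 73
Part III: R2 = 73; d = -5; cross terms: (-7*-4 - 13*-26)=366, (13*-34 - 37*-4)=-294, (37*31 - 24*-34)=1963, (24*39 - -2*31)=998, (-2*-5 - -2*39)=88, (-2*-26 - -7*-5)=17; twice the area = |3138| = 3138; area = 1569; boundary points = 2 + 6 + 13 + 2 + 44 + 1 = 68; strictly interior points = area - boundary/2 + 1 = 1536; answer 1536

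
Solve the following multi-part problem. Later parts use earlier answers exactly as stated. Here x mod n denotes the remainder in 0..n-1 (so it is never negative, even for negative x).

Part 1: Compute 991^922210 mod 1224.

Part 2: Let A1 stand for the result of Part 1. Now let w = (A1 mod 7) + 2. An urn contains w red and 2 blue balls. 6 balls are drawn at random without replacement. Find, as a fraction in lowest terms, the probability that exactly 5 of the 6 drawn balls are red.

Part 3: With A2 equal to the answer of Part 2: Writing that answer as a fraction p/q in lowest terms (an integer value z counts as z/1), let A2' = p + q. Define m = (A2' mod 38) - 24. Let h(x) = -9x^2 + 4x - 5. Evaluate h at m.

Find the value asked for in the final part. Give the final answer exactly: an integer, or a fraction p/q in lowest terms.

-18

Part 1: squarings mod 1224: 991^1=991, 991^2=433, 991^4=217, 991^8=577, 991^16=1, 991^32=1, 991^64=1, 991^128=1, 991^256=1, 991^512=1, 991^1024=1, 991^2048=1, 991^4096=1, 991^8192=1, 991^16384=1, 991^32768=1, 991^65536=1, 991^131072=1, 991^262144=1, 991^524288=1; 991^922210 = 991^2 * 991^32 * 991^64 * 991^512 * 991^4096 * 991^131072 * 991^262144 * 991^524288 = 433 (mod 1224); answer 433
Part 2: A1 = 433; w = 8; total draws C(10,6) = 210; favorable C(8,5)*C(2,1) = 112; P = 8/15; answer 8/15
Part 3: A2 = 8/15; threaded value p + q = 23; m = -1; -9*(-1)^2 + 4*(-1)^1 - 5 = (-9) + (-4) + (-5) = -18; answer -18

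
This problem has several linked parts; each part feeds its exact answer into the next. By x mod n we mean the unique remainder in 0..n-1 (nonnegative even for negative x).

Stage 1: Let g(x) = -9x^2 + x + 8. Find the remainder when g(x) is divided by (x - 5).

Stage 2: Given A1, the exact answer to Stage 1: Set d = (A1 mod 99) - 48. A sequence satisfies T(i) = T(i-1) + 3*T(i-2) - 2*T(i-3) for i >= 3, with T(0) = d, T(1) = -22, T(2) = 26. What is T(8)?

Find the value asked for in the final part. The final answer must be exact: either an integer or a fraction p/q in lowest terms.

-938

Stage 1: remainder = value at the root: -9*(5)^2 + 1*(5)^1 + 8 = (-225) + (5) + (8) = -212; answer -212
Stage 2: A1 = -212; d = 37; T(3) = 1*(26) + 3*(-22) - 2*(37) = -114; iterating: T(3)=-114, T(4)=8, T(5)=-386, T(6)=-134, T(7)=-1308, T(8)=-938; answer -938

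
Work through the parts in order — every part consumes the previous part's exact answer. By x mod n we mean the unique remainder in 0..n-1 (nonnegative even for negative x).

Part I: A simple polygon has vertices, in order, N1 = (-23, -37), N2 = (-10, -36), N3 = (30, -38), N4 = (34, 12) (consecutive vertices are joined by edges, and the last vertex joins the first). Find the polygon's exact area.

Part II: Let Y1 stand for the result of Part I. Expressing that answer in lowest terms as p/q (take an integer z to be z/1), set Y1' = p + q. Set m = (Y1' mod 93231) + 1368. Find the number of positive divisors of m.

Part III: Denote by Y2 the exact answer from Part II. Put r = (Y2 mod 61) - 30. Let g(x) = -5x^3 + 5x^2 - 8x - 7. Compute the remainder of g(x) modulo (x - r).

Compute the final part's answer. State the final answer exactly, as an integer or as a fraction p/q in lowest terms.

113897

Part I: cross terms: (-23*-36 - -10*-37)=458, (-10*-38 - 30*-36)=1460, (30*12 - 34*-38)=1652, (34*-37 - -23*12)=-982; twice the area = |2588| = 2588; area = 1294; answer 1294
Part II: Y1 = 1294; threaded value p + q = 1295; m = 2663; 2663 is prime, so its only divisors are 1 and 2663; count = 2; answer 2
Part III: Y2 = 2; r = -28; remainder = value at the root: -5*(-28)^3 + 5*(-28)^2 - 8*(-28)^1 - 7 = (109760) + (3920) + (224) + (-7) = 113897; answer 113897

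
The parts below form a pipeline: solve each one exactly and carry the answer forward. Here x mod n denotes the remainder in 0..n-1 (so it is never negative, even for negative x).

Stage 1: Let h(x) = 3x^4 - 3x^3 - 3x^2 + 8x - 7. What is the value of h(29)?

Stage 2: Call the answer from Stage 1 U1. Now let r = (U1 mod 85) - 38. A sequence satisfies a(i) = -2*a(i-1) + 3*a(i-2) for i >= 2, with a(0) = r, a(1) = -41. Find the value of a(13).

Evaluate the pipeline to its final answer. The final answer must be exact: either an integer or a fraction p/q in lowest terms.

Stage 1: 3*(29)^4 - 3*(29)^3 - 3*(29)^2 + 8*(29)^1 - 7 = (2121843) + (-73167) + (-2523) + (232) + (-7) = 2046378; answer 2046378
Stage 2: U1 = 2046378; r = -35; a(2) = -2*(-41) + 3*(-35) = -23; iterating: a(2)=-23, a(3)=-77, a(4)=85, a(5)=-401, a(6)=1057, a(7)=-3317, a(8)=9805, a(9)=-29561, a(10)=88537, a(11)=-265757, a(12)=797125, a(13)=-2391521; answer -2391521

-2391521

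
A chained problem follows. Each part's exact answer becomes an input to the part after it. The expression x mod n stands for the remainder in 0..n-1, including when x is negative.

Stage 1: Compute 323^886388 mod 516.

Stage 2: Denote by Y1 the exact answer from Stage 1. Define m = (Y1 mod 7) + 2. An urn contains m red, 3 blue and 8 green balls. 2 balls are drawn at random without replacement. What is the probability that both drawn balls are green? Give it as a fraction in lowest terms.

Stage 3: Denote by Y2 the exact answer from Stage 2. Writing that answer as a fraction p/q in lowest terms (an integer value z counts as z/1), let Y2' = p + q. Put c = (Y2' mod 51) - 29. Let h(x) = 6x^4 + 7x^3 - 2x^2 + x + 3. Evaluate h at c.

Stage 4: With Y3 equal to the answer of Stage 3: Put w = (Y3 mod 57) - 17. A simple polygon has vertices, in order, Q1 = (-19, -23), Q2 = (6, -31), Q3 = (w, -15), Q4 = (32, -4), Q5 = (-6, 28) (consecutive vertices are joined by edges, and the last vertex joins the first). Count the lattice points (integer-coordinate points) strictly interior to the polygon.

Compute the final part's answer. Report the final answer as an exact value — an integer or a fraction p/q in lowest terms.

1827

Stage 1: squarings mod 516: 323^1=323, 323^2=97, 323^4=121, 323^8=193, 323^16=97, 323^32=121, 323^64=193, 323^128=97, 323^256=121, 323^512=193, 323^1024=97, 323^2048=121, 323^4096=193, 323^8192=97, 323^16384=121, 323^32768=193, 323^65536=97, 323^131072=121, 323^262144=193, 323^524288=97; 323^886388 = 323^4 * 323^16 * 323^32 * 323^64 * 323^512 * 323^1024 * 323^32768 * 323^65536 * 323^262144 * 323^524288 = 385 (mod 516); answer 385
Stage 2: Y1 = 385; m = 2; total draws C(13,2) = 78; favorable C(8,2) = 28; P = 14/39; answer 14/39
Stage 3: Y2 = 14/39; threaded value p + q = 53; c = -27; 6*(-27)^4 + 7*(-27)^3 - 2*(-27)^2 + 1*(-27)^1 + 3 = (3188646) + (-137781) + (-1458) + (-27) + (3) = 3049383; answer 3049383
Stage 4: Y3 = 3049383; w = 37; cross terms: (-19*-31 - 6*-23)=727, (6*-15 - 37*-31)=1057, (37*-4 - 32*-15)=332, (32*28 - -6*-4)=872, (-6*-23 - -19*28)=670; twice the area = |3658| = 3658; area = 1829; boundary points = 1 + 1 + 1 + 2 + 1 = 6; strictly interior points = area - boundary/2 + 1 = 1827; answer 1827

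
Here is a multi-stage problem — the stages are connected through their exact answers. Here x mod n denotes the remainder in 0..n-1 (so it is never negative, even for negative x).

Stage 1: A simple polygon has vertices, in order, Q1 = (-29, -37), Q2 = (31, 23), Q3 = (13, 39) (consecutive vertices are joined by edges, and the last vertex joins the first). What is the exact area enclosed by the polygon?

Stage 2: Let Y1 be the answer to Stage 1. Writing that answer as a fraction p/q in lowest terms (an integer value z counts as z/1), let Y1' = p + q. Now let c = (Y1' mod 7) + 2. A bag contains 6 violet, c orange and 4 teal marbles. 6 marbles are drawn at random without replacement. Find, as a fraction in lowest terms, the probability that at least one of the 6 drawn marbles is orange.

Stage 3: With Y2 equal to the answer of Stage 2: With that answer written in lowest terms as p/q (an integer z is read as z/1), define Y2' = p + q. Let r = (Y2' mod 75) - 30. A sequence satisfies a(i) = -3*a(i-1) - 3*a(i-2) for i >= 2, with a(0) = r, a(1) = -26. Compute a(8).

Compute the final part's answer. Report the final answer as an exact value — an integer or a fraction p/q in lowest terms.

-162

Stage 1: cross terms: (-29*23 - 31*-37)=480, (31*39 - 13*23)=910, (13*-37 - -29*39)=650; twice the area = |2040| = 2040; area = 1020; answer 1020
Stage 2: Y1 = 1020; threaded value p + q = 1021; c = 8; total draws C(18,6) = 18564; complement C(10,6) = 210; favorable 18564 - 210 = 18354; P = 437/442; answer 437/442
Stage 3: Y2 = 437/442; threaded value p + q = 879; r = 24; a(2) = -3*(-26) - 3*(24) = 6; iterating: a(2)=6, a(3)=60, a(4)=-198, a(5)=414, a(6)=-648, a(7)=702, a(8)=-162; answer -162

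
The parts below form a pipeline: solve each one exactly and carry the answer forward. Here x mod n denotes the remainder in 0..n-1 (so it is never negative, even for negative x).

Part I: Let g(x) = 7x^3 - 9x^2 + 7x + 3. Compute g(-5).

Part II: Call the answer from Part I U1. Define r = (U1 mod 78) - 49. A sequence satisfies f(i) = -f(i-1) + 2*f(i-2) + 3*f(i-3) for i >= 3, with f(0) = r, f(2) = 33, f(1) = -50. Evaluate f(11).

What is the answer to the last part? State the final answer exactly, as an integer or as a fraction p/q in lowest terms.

-30

Part I: 7*(-5)^3 - 9*(-5)^2 + 7*(-5)^1 + 3 = (-875) + (-225) + (-35) + (3) = -1132; answer -1132
Part II: U1 = -1132; r = -11; f(3) = -1*(33) + 2*(-50) + 3*(-11) = -166; iterating: f(3)=-166, f(4)=82, f(5)=-315, f(6)=-19, f(7)=-365, f(8)=-618, f(9)=-169, f(10)=-2162, f(11)=-30; answer -30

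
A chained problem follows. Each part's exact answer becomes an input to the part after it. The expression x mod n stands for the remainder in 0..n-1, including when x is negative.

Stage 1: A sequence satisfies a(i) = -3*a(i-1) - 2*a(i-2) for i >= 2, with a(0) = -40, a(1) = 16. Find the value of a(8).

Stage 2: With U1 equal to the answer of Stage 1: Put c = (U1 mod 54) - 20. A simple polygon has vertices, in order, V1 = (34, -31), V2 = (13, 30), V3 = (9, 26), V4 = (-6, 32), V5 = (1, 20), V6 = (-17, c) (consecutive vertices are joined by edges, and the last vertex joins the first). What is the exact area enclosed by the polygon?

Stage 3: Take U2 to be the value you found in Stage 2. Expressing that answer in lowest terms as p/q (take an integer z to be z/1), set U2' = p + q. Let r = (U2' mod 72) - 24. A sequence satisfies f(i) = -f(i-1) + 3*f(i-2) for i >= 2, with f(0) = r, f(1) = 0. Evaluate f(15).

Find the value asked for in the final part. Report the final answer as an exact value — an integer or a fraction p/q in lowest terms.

Stage 1: a(2) = -3*(16) - 2*(-40) = 32; iterating: a(2)=32, a(3)=-128, a(4)=320, a(5)=-704, a(6)=1472, a(7)=-3008, a(8)=6080; answer 6080
Stage 2: U1 = 6080; c = 12; cross terms: (34*30 - 13*-31)=1423, (13*26 - 9*30)=68, (9*32 - -6*26)=444, (-6*20 - 1*32)=-152, (1*12 - -17*20)=352, (-17*-31 - 34*12)=119; twice the area = |2254| = 2254; area = 1127; answer 1127
Stage 3: U2 = 1127; threaded value p + q = 1128; r = 24; f(2) = -1*(0) + 3*(24) = 72; iterating: f(2)=72, f(3)=-72, f(4)=288, f(5)=-504, f(6)=1368, f(7)=-2880, f(8)=6984, f(9)=-15624, f(10)=36576, f(11)=-83448, f(12)=193176, f(13)=-443520, f(14)=1023048, f(15)=-2353608; answer -2353608

-2353608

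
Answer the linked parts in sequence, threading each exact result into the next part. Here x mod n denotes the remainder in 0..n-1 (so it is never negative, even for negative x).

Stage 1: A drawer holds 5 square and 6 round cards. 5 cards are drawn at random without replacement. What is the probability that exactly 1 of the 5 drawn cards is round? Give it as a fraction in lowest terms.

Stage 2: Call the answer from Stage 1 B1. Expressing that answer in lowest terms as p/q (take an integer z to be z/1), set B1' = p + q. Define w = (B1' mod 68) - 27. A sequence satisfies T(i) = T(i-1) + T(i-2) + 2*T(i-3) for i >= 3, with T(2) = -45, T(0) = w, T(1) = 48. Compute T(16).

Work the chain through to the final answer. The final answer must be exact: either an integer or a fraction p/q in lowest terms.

-93572

Stage 1: total draws C(11,5) = 462; favorable C(6,1)*C(5,4) = 30; P = 5/77; answer 5/77
Stage 2: B1 = 5/77; threaded value p + q = 82; w = -13; T(3) = 1*(-45) + 1*(48) + 2*(-13) = -23; iterating: T(3)=-23, T(4)=28, T(5)=-85, T(6)=-103, T(7)=-132, T(8)=-405, T(9)=-743, T(10)=-1412, T(11)=-2965, T(12)=-5863, T(13)=-11652, T(14)=-23445, T(15)=-46823, T(16)=-93572; answer -93572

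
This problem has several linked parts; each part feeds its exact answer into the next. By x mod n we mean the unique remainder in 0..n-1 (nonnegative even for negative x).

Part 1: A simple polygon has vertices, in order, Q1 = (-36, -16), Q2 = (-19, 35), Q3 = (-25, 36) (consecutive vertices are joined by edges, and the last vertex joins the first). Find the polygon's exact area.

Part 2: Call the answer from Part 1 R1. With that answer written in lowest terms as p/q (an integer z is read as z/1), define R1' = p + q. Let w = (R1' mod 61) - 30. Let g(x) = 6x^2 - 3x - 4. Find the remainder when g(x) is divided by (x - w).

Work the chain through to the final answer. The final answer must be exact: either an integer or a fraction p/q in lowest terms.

626

Part 1: cross terms: (-36*35 - -19*-16)=-1564, (-19*36 - -25*35)=191, (-25*-16 - -36*36)=1696; twice the area = |323| = 323; area = 323/2; answer 323/2
Part 2: R1 = 323/2; threaded value p + q = 325; w = -10; remainder = value at the root: 6*(-10)^2 - 3*(-10)^1 - 4 = (600) + (30) + (-4) = 626; answer 626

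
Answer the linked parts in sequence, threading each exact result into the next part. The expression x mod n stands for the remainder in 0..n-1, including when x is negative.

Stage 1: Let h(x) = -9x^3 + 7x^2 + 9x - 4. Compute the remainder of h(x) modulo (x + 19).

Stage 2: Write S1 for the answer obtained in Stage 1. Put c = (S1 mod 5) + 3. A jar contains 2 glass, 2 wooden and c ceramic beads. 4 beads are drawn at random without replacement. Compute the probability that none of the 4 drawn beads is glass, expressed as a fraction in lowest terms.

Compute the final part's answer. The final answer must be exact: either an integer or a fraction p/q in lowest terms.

1/3

Stage 1: remainder = value at the root: -9*(-19)^3 + 7*(-19)^2 + 9*(-19)^1 - 4 = (61731) + (2527) + (-171) + (-4) = 64083; answer 64083
Stage 2: S1 = 64083; c = 6; total draws C(10,4) = 210; favorable C(8,4) = 70; P = 1/3; answer 1/3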